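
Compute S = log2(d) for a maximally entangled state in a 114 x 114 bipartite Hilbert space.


For a maximally entangled state in d x d:
S = log2(d) = log2(114)
= 6.8329

6.8329


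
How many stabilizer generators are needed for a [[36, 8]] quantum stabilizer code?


For an [[n,k]] stabilizer code:
Number of stabilizer generators = n - k
= 36 - 8
= 28

28


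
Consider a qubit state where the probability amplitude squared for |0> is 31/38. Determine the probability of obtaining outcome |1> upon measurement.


|alpha|^2 = 31/38 = 0.8158
|beta|^2 = 1 - 31/38 = 7/38 = 0.1842
P(|1>) = |beta|^2 = 0.1842

0.1842


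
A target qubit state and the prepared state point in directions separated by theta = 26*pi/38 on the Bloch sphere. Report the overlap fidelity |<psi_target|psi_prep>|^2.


For states separated by angle theta on Bloch sphere:
F = cos^2(theta/2)
theta = 26*pi/38 = 2.1495
theta/2 = 1.0748
cos(theta/2) = 0.4759
F = 0.2265

0.2265


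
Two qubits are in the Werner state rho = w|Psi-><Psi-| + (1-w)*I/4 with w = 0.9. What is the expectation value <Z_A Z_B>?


|Psi-> = (|01> - |10>)/sqrt(2)
For the pure Bell state, <Z_A Z_B> = -1 (Bell-state Pauli correlator).
The maximally-mixed part I/4 has tr(I/4 * P tensor P) = 0 for any traceless Pauli P.
So <Z_A Z_B>_rho = w * (-1) + (1 - w) * 0
= 0.9 * (-1)
= -0.9000

-0.9000


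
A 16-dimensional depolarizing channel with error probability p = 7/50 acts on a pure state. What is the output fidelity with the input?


F = (1-p) + p/d
= (1 - 0.1400) + 0.1400/16
= 0.8600 + 0.0088
= 0.8688

0.8688


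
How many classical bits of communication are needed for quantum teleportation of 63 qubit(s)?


Quantum teleportation requires 2 classical bits per qubit teleported.
63 qubit(s) -> 2 * 63 = 126 classical bits

126


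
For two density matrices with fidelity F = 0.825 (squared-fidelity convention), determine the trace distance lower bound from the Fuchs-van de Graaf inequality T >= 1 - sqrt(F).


Fuchs-van de Graaf (squared-fidelity convention): 1 - sqrt(F) <= T <= sqrt(1 - F).
Lower bound: T >= 1 - sqrt(F)
sqrt(F) = sqrt(0.825) = 0.9083
T >= 1 - 0.9083
T >= 0.0917

0.0917


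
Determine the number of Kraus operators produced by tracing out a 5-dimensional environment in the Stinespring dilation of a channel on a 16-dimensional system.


Tracing out the environment in an orthonormal basis {|i>_E} gives Kraus operators K_i = <i|_E U |0>_E.
Number of Kraus operators = dim(H_env) = d_env
= 5

5


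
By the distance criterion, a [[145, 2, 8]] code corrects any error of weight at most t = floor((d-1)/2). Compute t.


Code parameters: [[145, 2, 8]], distance d = 8.
Number of correctable errors = floor((d-1)/2)
= floor((8 - 1)/2)
= floor(7/2)
= 3

3


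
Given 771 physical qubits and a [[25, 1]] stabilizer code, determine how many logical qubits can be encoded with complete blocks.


Each code block uses 25 physical qubits for 1 logical qubit(s).
Number of complete blocks = floor(771 / 25) = 30
Logical qubits = 30 * 1
= 30

30


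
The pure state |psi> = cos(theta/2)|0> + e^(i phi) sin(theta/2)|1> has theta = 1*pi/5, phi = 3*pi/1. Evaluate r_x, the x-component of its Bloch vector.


theta = 0.6283, phi = 9.4248
r_x = sin(theta)*cos(phi) = 0.5878 * -1.0000
r_x = -0.5878

-0.5878


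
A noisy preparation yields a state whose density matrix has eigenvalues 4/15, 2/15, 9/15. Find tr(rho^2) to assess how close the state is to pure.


tr(rho^2) = sum of eigenvalues squared
= (4/15)^2 + (2/15)^2 + (9/15)^2
= (16 + 4 + 81) / 225
= 101/225
= 0.4489

0.4489


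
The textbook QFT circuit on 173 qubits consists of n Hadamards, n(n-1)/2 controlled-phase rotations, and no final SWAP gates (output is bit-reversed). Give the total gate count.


Hadamard gates: 173
Controlled rotations: n*(n-1)/2 = 173*172/2 = 14878
SWAP gates: 0 (omitted)
Total = 173 + 14878
= 15051

15051


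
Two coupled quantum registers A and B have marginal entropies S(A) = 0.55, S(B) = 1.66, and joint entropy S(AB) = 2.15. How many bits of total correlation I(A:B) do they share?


I(A:B) = S(A) + S(B) - S(AB)
= 0.55 + 1.66 - 2.15
= 0.0600

0.0600


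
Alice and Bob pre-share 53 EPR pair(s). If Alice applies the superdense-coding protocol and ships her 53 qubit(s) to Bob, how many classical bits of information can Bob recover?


Superdense coding allows 2 classical bits per shared entangled pair.
53 pair(s) -> 2 * 53 = 106 classical bits

106


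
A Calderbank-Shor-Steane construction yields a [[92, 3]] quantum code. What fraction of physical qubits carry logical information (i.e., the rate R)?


Code rate R = k/n
= 3/92
= 0.0326

0.0326


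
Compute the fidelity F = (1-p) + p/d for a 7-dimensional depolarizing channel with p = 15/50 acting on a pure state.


F = (1-p) + p/d
= (1 - 0.3000) + 0.3000/7
= 0.7000 + 0.0429
= 0.7429

0.7429


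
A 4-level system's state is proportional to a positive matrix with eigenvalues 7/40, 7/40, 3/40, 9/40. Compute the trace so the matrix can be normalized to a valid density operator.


tr(M) = sum of eigenvalues
= 7/40 + 7/40 + 3/40 + 9/40
= 26/40
= 0.6500

0.6500


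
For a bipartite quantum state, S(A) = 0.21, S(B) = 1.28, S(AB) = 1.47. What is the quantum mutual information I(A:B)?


I(A:B) = S(A) + S(B) - S(AB)
= 0.21 + 1.28 - 1.47
= 0.0200

0.0200


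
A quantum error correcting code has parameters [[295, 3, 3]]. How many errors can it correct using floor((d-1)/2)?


Code parameters: [[295, 3, 3]], distance d = 3.
Number of correctable errors = floor((d-1)/2)
= floor((3 - 1)/2)
= floor(2/2)
= 1

1


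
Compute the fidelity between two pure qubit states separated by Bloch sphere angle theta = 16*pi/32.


For states separated by angle theta on Bloch sphere:
F = cos^2(theta/2)
theta = 16*pi/32 = 1.5708
theta/2 = 0.7854
cos(theta/2) = 0.7071
F = 0.5000

0.5000


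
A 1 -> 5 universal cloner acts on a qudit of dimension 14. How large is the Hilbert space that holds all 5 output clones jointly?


Output space = H^(tensor 5) where dim(H) = 14
dim = 14^5
= 196 (after 2 factors)
= 2744 (after 3 factors)
= 38416 (after 4 factors)
= 537824 (after 5 factors)
= 537824

537824


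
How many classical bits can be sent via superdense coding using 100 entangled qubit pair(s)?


Superdense coding allows 2 classical bits per shared entangled pair.
100 pair(s) -> 2 * 100 = 200 classical bits

200


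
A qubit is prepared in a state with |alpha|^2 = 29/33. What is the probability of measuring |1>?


|alpha|^2 = 29/33 = 0.8788
|beta|^2 = 1 - 29/33 = 4/33 = 0.1212
P(|1>) = |beta|^2 = 0.1212

0.1212


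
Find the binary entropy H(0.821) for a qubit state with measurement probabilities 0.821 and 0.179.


S = -p*log2(p) - (1-p)*log2(1-p)
p = 0.8210, 1-p = 0.1790
= -0.8210 * log2(0.8210) - 0.1790 * log2(0.1790)
= -(-0.2336) - (-0.4443)
= 0.6779

0.6779


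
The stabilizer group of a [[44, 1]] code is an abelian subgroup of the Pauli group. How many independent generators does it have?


For an [[n,k]] stabilizer code:
Number of stabilizer generators = n - k
= 44 - 1
= 43

43


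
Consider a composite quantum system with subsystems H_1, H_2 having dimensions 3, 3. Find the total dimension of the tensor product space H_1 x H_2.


dim(H_1 x H_2) = 3 * 3
= 9

9


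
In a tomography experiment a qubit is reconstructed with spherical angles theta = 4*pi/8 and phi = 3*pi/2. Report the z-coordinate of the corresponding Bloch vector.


theta = 1.5708, phi = 4.7124
r_z = cos(theta) = 0.0000

0.0000


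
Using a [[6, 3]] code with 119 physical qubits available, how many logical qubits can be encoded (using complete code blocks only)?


Each code block uses 6 physical qubits for 3 logical qubit(s).
Number of complete blocks = floor(119 / 6) = 19
Logical qubits = 19 * 3
= 57

57


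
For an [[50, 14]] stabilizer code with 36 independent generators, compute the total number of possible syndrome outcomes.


Each stabilizer generator gives a binary (+1 or -1) measurement outcome.
With 36 independent generators:
Total syndromes = 2^36
= 68719476736

68719476736


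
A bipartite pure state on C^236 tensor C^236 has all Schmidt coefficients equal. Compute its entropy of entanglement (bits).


For a maximally entangled state in d x d:
S = log2(d) = log2(236)
= 7.8826

7.8826


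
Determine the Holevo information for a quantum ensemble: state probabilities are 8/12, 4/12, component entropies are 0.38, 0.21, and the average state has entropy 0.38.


chi = S(rho) - sum_i p_i * S(rho_i)
Weighted entropy = 8/12 * 0.38 + 4/12 * 0.21
= 0.3233
chi = 0.38 - 0.3233
= 0.0567

0.0567


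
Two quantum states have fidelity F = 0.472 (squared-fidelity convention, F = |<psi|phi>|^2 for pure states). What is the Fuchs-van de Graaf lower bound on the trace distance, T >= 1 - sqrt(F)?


Fuchs-van de Graaf (squared-fidelity convention): 1 - sqrt(F) <= T <= sqrt(1 - F).
Lower bound: T >= 1 - sqrt(F)
sqrt(F) = sqrt(0.472) = 0.6870
T >= 1 - 0.6870
T >= 0.3130

0.3130


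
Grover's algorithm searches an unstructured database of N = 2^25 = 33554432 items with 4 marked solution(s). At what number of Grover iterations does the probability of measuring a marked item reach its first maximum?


After j Grover iterations the success probability is P(j) = sin^2((2j+1)*theta), where sin(theta) = sqrt(k/N).
N = 2^25 = 33554432, k = 4
sin(theta) = sqrt(k/N) = 0.000345266983
theta = arcsin(sqrt(k/N)) = 0.0003452669899 rad
P(j) reaches its first maximum when (2j+1)*theta is as close as possible to pi/2, i.e. j = round(pi/(4*theta) - 1/2).
pi/(4*theta) - 1/2 = 2274.2560
(For comparison, the common estimate pi/4 * sqrt(N/k) = 2274.7561; the exact maximiser is used here.)
Optimal iterations = 2274

2274


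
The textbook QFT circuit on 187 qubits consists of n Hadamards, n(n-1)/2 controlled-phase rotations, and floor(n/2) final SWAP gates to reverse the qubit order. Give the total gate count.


Hadamard gates: 187
Controlled rotations: n*(n-1)/2 = 187*186/2 = 17391
SWAP gates: floor(n/2) = floor(187/2) = 93
Total = 187 + 17391 + 93
= 17671

17671


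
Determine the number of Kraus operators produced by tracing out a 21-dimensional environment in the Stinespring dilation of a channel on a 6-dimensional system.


Tracing out the environment in an orthonormal basis {|i>_E} gives Kraus operators K_i = <i|_E U |0>_E.
Number of Kraus operators = dim(H_env) = d_env
= 21

21


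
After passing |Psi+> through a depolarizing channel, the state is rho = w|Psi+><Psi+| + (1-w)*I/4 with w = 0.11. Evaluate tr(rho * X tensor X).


|Psi+> = (|01> + |10>)/sqrt(2)
For the pure Bell state, <X_A X_B> = +1 (Bell-state Pauli correlator).
The maximally-mixed part I/4 has tr(I/4 * P tensor P) = 0 for any traceless Pauli P.
So <X_A X_B>_rho = w * (+1) + (1 - w) * 0
= 0.11 * (+1)
= 0.1100

0.1100


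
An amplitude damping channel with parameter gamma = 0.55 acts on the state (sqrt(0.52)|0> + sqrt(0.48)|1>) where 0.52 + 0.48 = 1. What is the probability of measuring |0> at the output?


For amplitude damping with parameter gamma on state sqrt(a)|0> + sqrt(b)|1>:
alpha^2 = 0.52, beta^2 = 0.48
P(|0>) = alpha^2 + gamma * beta^2
= 0.52 + 0.55 * 0.48
= 0.52 + 0.2640
= 0.7840

0.7840


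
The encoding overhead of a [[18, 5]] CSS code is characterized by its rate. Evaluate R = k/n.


Code rate R = k/n
= 5/18
= 0.2778

0.2778


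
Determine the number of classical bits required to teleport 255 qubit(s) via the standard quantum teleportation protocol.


Quantum teleportation requires 2 classical bits per qubit teleported.
255 qubit(s) -> 2 * 255 = 510 classical bits

510


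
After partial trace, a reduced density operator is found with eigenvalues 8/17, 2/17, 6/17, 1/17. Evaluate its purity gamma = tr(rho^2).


tr(rho^2) = sum of eigenvalues squared
= (8/17)^2 + (2/17)^2 + (6/17)^2 + (1/17)^2
= (64 + 4 + 36 + 1) / 289
= 105/289
= 0.3633

0.3633


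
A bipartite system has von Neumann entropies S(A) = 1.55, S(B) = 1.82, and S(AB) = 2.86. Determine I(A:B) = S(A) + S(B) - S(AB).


I(A:B) = S(A) + S(B) - S(AB)
= 1.55 + 1.82 - 2.86
= 0.5100

0.5100


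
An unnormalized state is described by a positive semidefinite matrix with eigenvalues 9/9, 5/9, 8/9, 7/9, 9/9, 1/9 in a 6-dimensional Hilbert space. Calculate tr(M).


tr(M) = sum of eigenvalues
= 9/9 + 5/9 + 8/9 + 7/9 + 9/9 + 1/9
= 39/9
= 4.3333

4.3333


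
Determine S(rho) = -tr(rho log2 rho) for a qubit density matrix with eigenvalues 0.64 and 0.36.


S = -p*log2(p) - (1-p)*log2(1-p)
p = 0.6400, 1-p = 0.3600
= -0.6400 * log2(0.6400) - 0.3600 * log2(0.3600)
= -(-0.4121) - (-0.5306)
= 0.9427

0.9427


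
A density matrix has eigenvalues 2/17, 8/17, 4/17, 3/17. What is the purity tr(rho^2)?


tr(rho^2) = sum of eigenvalues squared
= (2/17)^2 + (8/17)^2 + (4/17)^2 + (3/17)^2
= (4 + 64 + 16 + 9) / 289
= 93/289
= 0.3218

0.3218


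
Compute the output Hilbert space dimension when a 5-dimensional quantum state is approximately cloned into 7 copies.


Output space = H^(tensor 7) where dim(H) = 5
dim = 5^7
= 25 (after 2 factors)
= 125 (after 3 factors)
= 625 (after 4 factors)
= 3125 (after 5 factors)
= 15625 (after 6 factors)
= 78125 (after 7 factors)
= 78125

78125


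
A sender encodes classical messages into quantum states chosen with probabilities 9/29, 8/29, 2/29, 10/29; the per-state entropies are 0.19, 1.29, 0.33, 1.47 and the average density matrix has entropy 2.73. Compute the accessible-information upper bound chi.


chi = S(rho) - sum_i p_i * S(rho_i)
Weighted entropy = 9/29 * 0.19 + 8/29 * 1.29 + 2/29 * 0.33 + 10/29 * 1.47
= 0.9445
chi = 2.73 - 0.9445
= 1.7855

1.7855


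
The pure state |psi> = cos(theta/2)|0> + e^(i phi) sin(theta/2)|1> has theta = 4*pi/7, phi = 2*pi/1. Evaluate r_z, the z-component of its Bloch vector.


theta = 1.7952, phi = 6.2832
r_z = cos(theta) = -0.2225

-0.2225


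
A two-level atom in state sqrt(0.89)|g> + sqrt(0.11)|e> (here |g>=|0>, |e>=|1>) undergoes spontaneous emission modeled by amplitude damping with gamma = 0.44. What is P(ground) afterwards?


For amplitude damping with parameter gamma on state sqrt(a)|0> + sqrt(b)|1>:
alpha^2 = 0.89, beta^2 = 0.11
P(|0>) = alpha^2 + gamma * beta^2
= 0.89 + 0.44 * 0.11
= 0.89 + 0.0484
= 0.9384

0.9384


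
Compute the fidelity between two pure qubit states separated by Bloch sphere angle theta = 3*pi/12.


For states separated by angle theta on Bloch sphere:
F = cos^2(theta/2)
theta = 3*pi/12 = 0.7854
theta/2 = 0.3927
cos(theta/2) = 0.9239
F = 0.8536

0.8536


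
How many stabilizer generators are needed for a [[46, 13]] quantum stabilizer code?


For an [[n,k]] stabilizer code:
Number of stabilizer generators = n - k
= 46 - 13
= 33

33


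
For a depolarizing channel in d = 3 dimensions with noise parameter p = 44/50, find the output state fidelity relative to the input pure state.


F = (1-p) + p/d
= (1 - 0.8800) + 0.8800/3
= 0.1200 + 0.2933
= 0.4133

0.4133


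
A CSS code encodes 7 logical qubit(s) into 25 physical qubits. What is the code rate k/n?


Code rate R = k/n
= 7/25
= 0.2800

0.2800


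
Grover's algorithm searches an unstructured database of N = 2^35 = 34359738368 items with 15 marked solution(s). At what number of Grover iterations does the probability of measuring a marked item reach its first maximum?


After j Grover iterations the success probability is P(j) = sin^2((2j+1)*theta), where sin(theta) = sqrt(k/N).
N = 2^35 = 34359738368, k = 15
sin(theta) = sqrt(k/N) = 2.089395742e-05
theta = arcsin(sqrt(k/N)) = 2.089395743e-05 rad
P(j) reaches its first maximum when (2j+1)*theta is as close as possible to pi/2, i.e. j = round(pi/(4*theta) - 1/2).
pi/(4*theta) - 1/2 = 37589.2274
(For comparison, the common estimate pi/4 * sqrt(N/k) = 37589.7274; the exact maximiser is used here.)
Optimal iterations = 37589

37589


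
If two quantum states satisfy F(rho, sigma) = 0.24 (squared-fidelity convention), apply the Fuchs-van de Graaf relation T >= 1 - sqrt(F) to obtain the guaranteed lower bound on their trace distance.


Fuchs-van de Graaf (squared-fidelity convention): 1 - sqrt(F) <= T <= sqrt(1 - F).
Lower bound: T >= 1 - sqrt(F)
sqrt(F) = sqrt(0.24) = 0.4899
T >= 1 - 0.4899
T >= 0.5101

0.5101


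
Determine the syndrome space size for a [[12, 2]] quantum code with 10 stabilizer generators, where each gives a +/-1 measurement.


Each stabilizer generator gives a binary (+1 or -1) measurement outcome.
With 10 independent generators:
Total syndromes = 2^10
= 1024

1024


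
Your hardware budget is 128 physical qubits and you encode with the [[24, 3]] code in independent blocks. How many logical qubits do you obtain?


Each code block uses 24 physical qubits for 3 logical qubit(s).
Number of complete blocks = floor(128 / 24) = 5
Logical qubits = 5 * 3
= 15

15


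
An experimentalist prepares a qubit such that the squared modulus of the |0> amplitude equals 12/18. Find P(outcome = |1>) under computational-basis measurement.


|alpha|^2 = 12/18 = 0.6667
|beta|^2 = 1 - 12/18 = 6/18 = 0.3333
P(|1>) = |beta|^2 = 0.3333

0.3333


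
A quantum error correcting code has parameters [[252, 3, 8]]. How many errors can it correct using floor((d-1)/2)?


Code parameters: [[252, 3, 8]], distance d = 8.
Number of correctable errors = floor((d-1)/2)
= floor((8 - 1)/2)
= floor(7/2)
= 3

3


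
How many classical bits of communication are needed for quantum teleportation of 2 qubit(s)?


Quantum teleportation requires 2 classical bits per qubit teleported.
2 qubit(s) -> 2 * 2 = 4 classical bits

4


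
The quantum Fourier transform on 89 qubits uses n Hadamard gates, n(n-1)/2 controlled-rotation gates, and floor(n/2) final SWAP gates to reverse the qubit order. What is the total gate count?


Hadamard gates: 89
Controlled rotations: n*(n-1)/2 = 89*88/2 = 3916
SWAP gates: floor(n/2) = floor(89/2) = 44
Total = 89 + 3916 + 44
= 4049

4049


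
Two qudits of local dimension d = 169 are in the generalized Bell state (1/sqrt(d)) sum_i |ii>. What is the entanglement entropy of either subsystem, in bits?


For a maximally entangled state in d x d:
S = log2(d) = log2(169)
= 7.4009

7.4009


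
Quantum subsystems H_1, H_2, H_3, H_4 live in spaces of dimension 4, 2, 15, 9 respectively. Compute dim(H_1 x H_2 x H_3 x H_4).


dim(H_1 x H_2 x H_3 x H_4) = 4 * 2 * 15 * 9
= 8 * 15 * 9
= 120 * 9
= 1080

1080


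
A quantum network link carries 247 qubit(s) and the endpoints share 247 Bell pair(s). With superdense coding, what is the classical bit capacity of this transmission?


Superdense coding allows 2 classical bits per shared entangled pair.
247 pair(s) -> 2 * 247 = 494 classical bits

494


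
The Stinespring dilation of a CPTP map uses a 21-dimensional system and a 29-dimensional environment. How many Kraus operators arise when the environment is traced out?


Tracing out the environment in an orthonormal basis {|i>_E} gives Kraus operators K_i = <i|_E U |0>_E.
Number of Kraus operators = dim(H_env) = d_env
= 29

29


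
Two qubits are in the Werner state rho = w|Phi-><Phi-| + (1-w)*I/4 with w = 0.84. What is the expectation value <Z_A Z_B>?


|Phi-> = (|00> - |11>)/sqrt(2)
For the pure Bell state, <Z_A Z_B> = +1 (Bell-state Pauli correlator).
The maximally-mixed part I/4 has tr(I/4 * P tensor P) = 0 for any traceless Pauli P.
So <Z_A Z_B>_rho = w * (+1) + (1 - w) * 0
= 0.84 * (+1)
= 0.8400

0.8400


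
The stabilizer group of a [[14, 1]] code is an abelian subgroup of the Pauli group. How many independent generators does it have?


For an [[n,k]] stabilizer code:
Number of stabilizer generators = n - k
= 14 - 1
= 13

13


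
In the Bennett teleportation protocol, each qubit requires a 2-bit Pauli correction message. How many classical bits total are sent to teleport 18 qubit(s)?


Quantum teleportation requires 2 classical bits per qubit teleported.
18 qubit(s) -> 2 * 18 = 36 classical bits

36


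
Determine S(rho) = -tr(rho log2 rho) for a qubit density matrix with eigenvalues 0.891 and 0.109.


S = -p*log2(p) - (1-p)*log2(1-p)
p = 0.8910, 1-p = 0.1090
= -0.8910 * log2(0.8910) - 0.1090 * log2(0.1090)
= -(-0.1484) - (-0.3485)
= 0.4969

0.4969


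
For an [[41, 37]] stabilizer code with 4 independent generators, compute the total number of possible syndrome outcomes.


Each stabilizer generator gives a binary (+1 or -1) measurement outcome.
With 4 independent generators:
Total syndromes = 2^4
= 16

16


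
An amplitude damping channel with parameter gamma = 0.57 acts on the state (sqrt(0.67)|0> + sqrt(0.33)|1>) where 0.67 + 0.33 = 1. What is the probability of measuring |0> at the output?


For amplitude damping with parameter gamma on state sqrt(a)|0> + sqrt(b)|1>:
alpha^2 = 0.67, beta^2 = 0.33
P(|0>) = alpha^2 + gamma * beta^2
= 0.67 + 0.57 * 0.33
= 0.67 + 0.1881
= 0.8581

0.8581


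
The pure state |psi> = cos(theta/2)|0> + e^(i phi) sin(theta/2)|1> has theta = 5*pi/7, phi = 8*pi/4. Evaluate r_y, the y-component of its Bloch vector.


theta = 2.2440, phi = 6.2832
r_y = sin(theta)*sin(phi) = 0.7818 * 0.0000
r_y = 0.0000

0.0000


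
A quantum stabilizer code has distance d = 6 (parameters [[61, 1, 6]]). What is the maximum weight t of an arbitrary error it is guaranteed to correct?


Code parameters: [[61, 1, 6]], distance d = 6.
Number of correctable errors = floor((d-1)/2)
= floor((6 - 1)/2)
= floor(5/2)
= 2

2


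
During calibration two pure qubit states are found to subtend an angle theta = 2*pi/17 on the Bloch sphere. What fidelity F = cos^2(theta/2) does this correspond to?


For states separated by angle theta on Bloch sphere:
F = cos^2(theta/2)
theta = 2*pi/17 = 0.3696
theta/2 = 0.1848
cos(theta/2) = 0.9830
F = 0.9662

0.9662


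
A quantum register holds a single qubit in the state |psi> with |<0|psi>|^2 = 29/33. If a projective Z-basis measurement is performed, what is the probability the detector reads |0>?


|alpha|^2 = 29/33 = 0.8788
|beta|^2 = 1 - 29/33 = 4/33 = 0.1212
P(|0>) = |alpha|^2 = 0.8788

0.8788


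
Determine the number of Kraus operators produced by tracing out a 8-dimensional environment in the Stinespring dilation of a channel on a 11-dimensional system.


Tracing out the environment in an orthonormal basis {|i>_E} gives Kraus operators K_i = <i|_E U |0>_E.
Number of Kraus operators = dim(H_env) = d_env
= 8

8


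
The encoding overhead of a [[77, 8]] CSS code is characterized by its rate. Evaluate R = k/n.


Code rate R = k/n
= 8/77
= 0.1039

0.1039


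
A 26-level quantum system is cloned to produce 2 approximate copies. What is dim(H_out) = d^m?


Output space = H^(tensor 2) where dim(H) = 26
dim = 26^2
= 676

676


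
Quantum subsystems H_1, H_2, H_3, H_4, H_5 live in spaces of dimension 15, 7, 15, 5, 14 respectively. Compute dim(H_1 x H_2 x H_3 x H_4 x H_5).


dim(H_1 x H_2 x H_3 x H_4 x H_5) = 15 * 7 * 15 * 5 * 14
= 105 * 15 * 5 * 14
= 1575 * 5 * 14
= 7875 * 14
= 110250

110250


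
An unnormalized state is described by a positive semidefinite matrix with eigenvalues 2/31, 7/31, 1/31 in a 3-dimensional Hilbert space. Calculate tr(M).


tr(M) = sum of eigenvalues
= 2/31 + 7/31 + 1/31
= 10/31
= 0.3226

0.3226


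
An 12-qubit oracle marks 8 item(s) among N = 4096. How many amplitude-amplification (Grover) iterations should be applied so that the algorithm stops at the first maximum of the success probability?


After j Grover iterations the success probability is P(j) = sin^2((2j+1)*theta), where sin(theta) = sqrt(k/N).
N = 2^12 = 4096, k = 8
sin(theta) = sqrt(k/N) = 0.04419417382
theta = arcsin(sqrt(k/N)) = 0.04420857261 rad
P(j) reaches its first maximum when (2j+1)*theta is as close as possible to pi/2, i.e. j = round(pi/(4*theta) - 1/2).
pi/(4*theta) - 1/2 = 17.2657
(For comparison, the common estimate pi/4 * sqrt(N/k) = 17.7715; the exact maximiser is used here.)
Optimal iterations = 17

17


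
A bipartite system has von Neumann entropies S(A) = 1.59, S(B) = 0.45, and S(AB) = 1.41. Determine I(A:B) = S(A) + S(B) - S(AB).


I(A:B) = S(A) + S(B) - S(AB)
= 1.59 + 0.45 - 1.41
= 0.6300

0.6300


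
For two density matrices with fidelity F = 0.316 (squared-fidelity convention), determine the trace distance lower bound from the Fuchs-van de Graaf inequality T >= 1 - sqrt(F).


Fuchs-van de Graaf (squared-fidelity convention): 1 - sqrt(F) <= T <= sqrt(1 - F).
Lower bound: T >= 1 - sqrt(F)
sqrt(F) = sqrt(0.316) = 0.5621
T >= 1 - 0.5621
T >= 0.4379

0.4379


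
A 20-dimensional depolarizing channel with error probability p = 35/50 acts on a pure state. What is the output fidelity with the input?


F = (1-p) + p/d
= (1 - 0.7000) + 0.7000/20
= 0.3000 + 0.0350
= 0.3350

0.3350


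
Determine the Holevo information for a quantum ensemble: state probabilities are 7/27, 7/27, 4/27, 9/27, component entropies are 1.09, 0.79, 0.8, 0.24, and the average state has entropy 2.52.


chi = S(rho) - sum_i p_i * S(rho_i)
Weighted entropy = 7/27 * 1.09 + 7/27 * 0.79 + 4/27 * 0.8 + 9/27 * 0.24
= 0.6859
chi = 2.52 - 0.6859
= 1.8341

1.8341


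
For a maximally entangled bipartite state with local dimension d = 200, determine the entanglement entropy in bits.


For a maximally entangled state in d x d:
S = log2(d) = log2(200)
= 7.6439

7.6439


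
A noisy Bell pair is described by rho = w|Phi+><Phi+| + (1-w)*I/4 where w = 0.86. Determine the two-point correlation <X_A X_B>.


|Phi+> = (|00> + |11>)/sqrt(2)
For the pure Bell state, <X_A X_B> = +1 (Bell-state Pauli correlator).
The maximally-mixed part I/4 has tr(I/4 * P tensor P) = 0 for any traceless Pauli P.
So <X_A X_B>_rho = w * (+1) + (1 - w) * 0
= 0.86 * (+1)
= 0.8600

0.8600


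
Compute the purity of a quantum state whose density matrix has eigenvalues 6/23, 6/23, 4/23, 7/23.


tr(rho^2) = sum of eigenvalues squared
= (6/23)^2 + (6/23)^2 + (4/23)^2 + (7/23)^2
= (36 + 36 + 16 + 49) / 529
= 137/529
= 0.2590

0.2590


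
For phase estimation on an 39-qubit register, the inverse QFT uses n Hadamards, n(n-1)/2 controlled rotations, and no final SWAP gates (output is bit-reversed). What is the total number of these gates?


Hadamard gates: 39
Controlled rotations: n*(n-1)/2 = 39*38/2 = 741
SWAP gates: 0 (omitted)
Total = 39 + 741
= 780

780


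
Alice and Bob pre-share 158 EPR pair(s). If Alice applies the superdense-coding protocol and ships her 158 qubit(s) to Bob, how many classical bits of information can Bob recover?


Superdense coding allows 2 classical bits per shared entangled pair.
158 pair(s) -> 2 * 158 = 316 classical bits

316


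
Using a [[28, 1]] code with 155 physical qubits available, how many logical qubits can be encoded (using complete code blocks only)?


Each code block uses 28 physical qubits for 1 logical qubit(s).
Number of complete blocks = floor(155 / 28) = 5
Logical qubits = 5 * 1
= 5

5


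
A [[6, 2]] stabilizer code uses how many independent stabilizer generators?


For an [[n,k]] stabilizer code:
Number of stabilizer generators = n - k
= 6 - 2
= 4

4


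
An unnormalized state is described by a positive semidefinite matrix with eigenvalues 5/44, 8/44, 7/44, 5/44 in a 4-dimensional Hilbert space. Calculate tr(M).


tr(M) = sum of eigenvalues
= 5/44 + 8/44 + 7/44 + 5/44
= 25/44
= 0.5682

0.5682


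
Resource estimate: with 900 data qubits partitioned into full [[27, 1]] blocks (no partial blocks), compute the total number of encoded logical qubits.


Each code block uses 27 physical qubits for 1 logical qubit(s).
Number of complete blocks = floor(900 / 27) = 33
Logical qubits = 33 * 1
= 33

33


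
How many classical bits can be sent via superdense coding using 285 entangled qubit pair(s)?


Superdense coding allows 2 classical bits per shared entangled pair.
285 pair(s) -> 2 * 285 = 570 classical bits

570


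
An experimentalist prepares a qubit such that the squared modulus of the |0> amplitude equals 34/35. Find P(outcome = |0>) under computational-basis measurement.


|alpha|^2 = 34/35 = 0.9714
|beta|^2 = 1 - 34/35 = 1/35 = 0.0286
P(|0>) = |alpha|^2 = 0.9714

0.9714


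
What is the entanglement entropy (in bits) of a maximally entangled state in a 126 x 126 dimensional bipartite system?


For a maximally entangled state in d x d:
S = log2(d) = log2(126)
= 6.9773

6.9773


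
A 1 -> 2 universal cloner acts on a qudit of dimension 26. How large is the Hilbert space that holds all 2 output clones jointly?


Output space = H^(tensor 2) where dim(H) = 26
dim = 26^2
= 676

676


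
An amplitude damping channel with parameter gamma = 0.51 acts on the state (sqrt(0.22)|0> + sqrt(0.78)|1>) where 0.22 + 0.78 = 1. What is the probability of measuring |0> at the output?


For amplitude damping with parameter gamma on state sqrt(a)|0> + sqrt(b)|1>:
alpha^2 = 0.22, beta^2 = 0.78
P(|0>) = alpha^2 + gamma * beta^2
= 0.22 + 0.51 * 0.78
= 0.22 + 0.3978
= 0.6178

0.6178


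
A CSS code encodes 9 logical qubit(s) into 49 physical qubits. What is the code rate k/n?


Code rate R = k/n
= 9/49
= 0.1837

0.1837


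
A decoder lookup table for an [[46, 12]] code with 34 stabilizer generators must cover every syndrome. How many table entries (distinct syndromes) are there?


Each stabilizer generator gives a binary (+1 or -1) measurement outcome.
With 34 independent generators:
Total syndromes = 2^34
= 17179869184

17179869184


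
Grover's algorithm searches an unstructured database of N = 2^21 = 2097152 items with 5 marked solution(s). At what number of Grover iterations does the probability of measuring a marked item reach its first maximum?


After j Grover iterations the success probability is P(j) = sin^2((2j+1)*theta), where sin(theta) = sqrt(k/N).
N = 2^21 = 2097152, k = 5
sin(theta) = sqrt(k/N) = 0.001544080889
theta = arcsin(sqrt(k/N)) = 0.001544081502 rad
P(j) reaches its first maximum when (2j+1)*theta is as close as possible to pi/2, i.e. j = round(pi/(4*theta) - 1/2).
pi/(4*theta) - 1/2 = 508.1507
(For comparison, the common estimate pi/4 * sqrt(N/k) = 508.6509; the exact maximiser is used here.)
Optimal iterations = 508

508


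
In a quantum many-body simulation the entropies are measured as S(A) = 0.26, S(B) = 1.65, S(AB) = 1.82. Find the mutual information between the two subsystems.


I(A:B) = S(A) + S(B) - S(AB)
= 0.26 + 1.65 - 1.82
= 0.0900

0.0900


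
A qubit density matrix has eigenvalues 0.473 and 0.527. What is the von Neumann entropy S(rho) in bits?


S = -p*log2(p) - (1-p)*log2(1-p)
p = 0.4730, 1-p = 0.5270
= -0.4730 * log2(0.4730) - 0.5270 * log2(0.5270)
= -(-0.5109) - (-0.4870)
= 0.9979

0.9979


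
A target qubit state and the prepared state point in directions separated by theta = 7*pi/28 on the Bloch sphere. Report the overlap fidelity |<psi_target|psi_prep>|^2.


For states separated by angle theta on Bloch sphere:
F = cos^2(theta/2)
theta = 7*pi/28 = 0.7854
theta/2 = 0.3927
cos(theta/2) = 0.9239
F = 0.8536

0.8536


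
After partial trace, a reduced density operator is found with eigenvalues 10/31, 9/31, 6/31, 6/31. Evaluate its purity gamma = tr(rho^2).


tr(rho^2) = sum of eigenvalues squared
= (10/31)^2 + (9/31)^2 + (6/31)^2 + (6/31)^2
= (100 + 81 + 36 + 36) / 961
= 253/961
= 0.2633

0.2633


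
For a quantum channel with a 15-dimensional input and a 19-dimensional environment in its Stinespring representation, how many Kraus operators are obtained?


Tracing out the environment in an orthonormal basis {|i>_E} gives Kraus operators K_i = <i|_E U |0>_E.
Number of Kraus operators = dim(H_env) = d_env
= 19

19


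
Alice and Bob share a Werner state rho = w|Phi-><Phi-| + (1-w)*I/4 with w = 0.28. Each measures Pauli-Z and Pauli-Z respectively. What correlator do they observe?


|Phi-> = (|00> - |11>)/sqrt(2)
For the pure Bell state, <Z_A Z_B> = +1 (Bell-state Pauli correlator).
The maximally-mixed part I/4 has tr(I/4 * P tensor P) = 0 for any traceless Pauli P.
So <Z_A Z_B>_rho = w * (+1) + (1 - w) * 0
= 0.28 * (+1)
= 0.2800

0.2800


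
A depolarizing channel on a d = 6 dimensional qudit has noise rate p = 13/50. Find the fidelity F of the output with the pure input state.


F = (1-p) + p/d
= (1 - 0.2600) + 0.2600/6
= 0.7400 + 0.0433
= 0.7833

0.7833


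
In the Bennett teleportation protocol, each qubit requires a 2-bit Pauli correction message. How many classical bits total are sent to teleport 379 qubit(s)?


Quantum teleportation requires 2 classical bits per qubit teleported.
379 qubit(s) -> 2 * 379 = 758 classical bits

758


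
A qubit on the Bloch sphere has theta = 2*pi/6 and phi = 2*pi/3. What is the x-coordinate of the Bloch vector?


theta = 1.0472, phi = 2.0944
r_x = sin(theta)*cos(phi) = 0.8660 * -0.5000
r_x = -0.4330

-0.4330


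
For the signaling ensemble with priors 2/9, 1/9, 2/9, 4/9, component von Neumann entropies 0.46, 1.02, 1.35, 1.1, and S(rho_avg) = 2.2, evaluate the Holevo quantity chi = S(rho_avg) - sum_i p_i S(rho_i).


chi = S(rho) - sum_i p_i * S(rho_i)
Weighted entropy = 2/9 * 0.46 + 1/9 * 1.02 + 2/9 * 1.35 + 4/9 * 1.1
= 1.0044
chi = 2.2 - 1.0044
= 1.1956

1.1956


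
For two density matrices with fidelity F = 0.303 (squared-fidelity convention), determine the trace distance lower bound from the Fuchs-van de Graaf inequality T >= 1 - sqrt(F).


Fuchs-van de Graaf (squared-fidelity convention): 1 - sqrt(F) <= T <= sqrt(1 - F).
Lower bound: T >= 1 - sqrt(F)
sqrt(F) = sqrt(0.303) = 0.5505
T >= 1 - 0.5505
T >= 0.4495

0.4495


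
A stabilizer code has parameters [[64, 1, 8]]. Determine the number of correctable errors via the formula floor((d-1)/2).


Code parameters: [[64, 1, 8]], distance d = 8.
Number of correctable errors = floor((d-1)/2)
= floor((8 - 1)/2)
= floor(7/2)
= 3

3


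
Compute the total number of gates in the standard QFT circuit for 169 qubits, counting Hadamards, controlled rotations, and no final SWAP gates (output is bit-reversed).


Hadamard gates: 169
Controlled rotations: n*(n-1)/2 = 169*168/2 = 14196
SWAP gates: 0 (omitted)
Total = 169 + 14196
= 14365

14365


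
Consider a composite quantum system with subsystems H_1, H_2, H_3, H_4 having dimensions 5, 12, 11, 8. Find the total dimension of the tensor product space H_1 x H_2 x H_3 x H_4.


dim(H_1 x H_2 x H_3 x H_4) = 5 * 12 * 11 * 8
= 60 * 11 * 8
= 660 * 8
= 5280

5280


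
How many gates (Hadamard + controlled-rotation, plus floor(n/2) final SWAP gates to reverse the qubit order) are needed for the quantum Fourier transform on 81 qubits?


Hadamard gates: 81
Controlled rotations: n*(n-1)/2 = 81*80/2 = 3240
SWAP gates: floor(n/2) = floor(81/2) = 40
Total = 81 + 3240 + 40
= 3361

3361


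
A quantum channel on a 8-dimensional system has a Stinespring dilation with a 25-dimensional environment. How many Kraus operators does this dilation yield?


Tracing out the environment in an orthonormal basis {|i>_E} gives Kraus operators K_i = <i|_E U |0>_E.
Number of Kraus operators = dim(H_env) = d_env
= 25

25


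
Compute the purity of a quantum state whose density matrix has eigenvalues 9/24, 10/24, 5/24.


tr(rho^2) = sum of eigenvalues squared
= (9/24)^2 + (10/24)^2 + (5/24)^2
= (81 + 100 + 25) / 576
= 206/576
= 0.3576

0.3576


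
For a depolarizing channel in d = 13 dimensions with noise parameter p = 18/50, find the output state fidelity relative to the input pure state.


F = (1-p) + p/d
= (1 - 0.3600) + 0.3600/13
= 0.6400 + 0.0277
= 0.6677

0.6677


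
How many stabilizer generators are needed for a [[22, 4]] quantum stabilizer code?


For an [[n,k]] stabilizer code:
Number of stabilizer generators = n - k
= 22 - 4
= 18

18


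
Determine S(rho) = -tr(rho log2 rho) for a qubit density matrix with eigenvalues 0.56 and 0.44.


S = -p*log2(p) - (1-p)*log2(1-p)
p = 0.5600, 1-p = 0.4400
= -0.5600 * log2(0.5600) - 0.4400 * log2(0.4400)
= -(-0.4684) - (-0.5211)
= 0.9896

0.9896


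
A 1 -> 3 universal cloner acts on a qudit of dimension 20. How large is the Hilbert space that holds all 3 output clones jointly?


Output space = H^(tensor 3) where dim(H) = 20
dim = 20^3
= 400 (after 2 factors)
= 8000 (after 3 factors)
= 8000

8000


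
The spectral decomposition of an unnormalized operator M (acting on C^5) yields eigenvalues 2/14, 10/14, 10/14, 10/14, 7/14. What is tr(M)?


tr(M) = sum of eigenvalues
= 2/14 + 10/14 + 10/14 + 10/14 + 7/14
= 39/14
= 2.7857

2.7857


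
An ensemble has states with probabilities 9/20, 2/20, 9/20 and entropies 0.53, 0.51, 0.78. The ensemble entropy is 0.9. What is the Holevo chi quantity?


chi = S(rho) - sum_i p_i * S(rho_i)
Weighted entropy = 9/20 * 0.53 + 2/20 * 0.51 + 9/20 * 0.78
= 0.6405
chi = 0.9 - 0.6405
= 0.2595

0.2595


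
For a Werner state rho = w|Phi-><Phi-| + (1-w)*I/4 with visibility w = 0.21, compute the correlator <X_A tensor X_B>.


|Phi-> = (|00> - |11>)/sqrt(2)
For the pure Bell state, <X_A X_B> = -1 (Bell-state Pauli correlator).
The maximally-mixed part I/4 has tr(I/4 * P tensor P) = 0 for any traceless Pauli P.
So <X_A X_B>_rho = w * (-1) + (1 - w) * 0
= 0.21 * (-1)
= -0.2100

-0.2100


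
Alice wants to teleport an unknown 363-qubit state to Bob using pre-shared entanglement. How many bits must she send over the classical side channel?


Quantum teleportation requires 2 classical bits per qubit teleported.
363 qubit(s) -> 2 * 363 = 726 classical bits

726


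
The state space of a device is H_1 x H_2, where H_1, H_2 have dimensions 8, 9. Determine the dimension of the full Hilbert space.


dim(H_1 x H_2) = 8 * 9
= 72

72


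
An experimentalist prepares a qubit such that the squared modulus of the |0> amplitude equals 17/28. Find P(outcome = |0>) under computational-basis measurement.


|alpha|^2 = 17/28 = 0.6071
|beta|^2 = 1 - 17/28 = 11/28 = 0.3929
P(|0>) = |alpha|^2 = 0.6071

0.6071


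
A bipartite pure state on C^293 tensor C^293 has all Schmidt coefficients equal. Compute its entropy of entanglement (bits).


For a maximally entangled state in d x d:
S = log2(d) = log2(293)
= 8.1948

8.1948


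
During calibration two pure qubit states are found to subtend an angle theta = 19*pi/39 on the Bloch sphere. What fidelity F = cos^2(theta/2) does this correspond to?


For states separated by angle theta on Bloch sphere:
F = cos^2(theta/2)
theta = 19*pi/39 = 1.5305
theta/2 = 0.7653
cos(theta/2) = 0.7212
F = 0.5201

0.5201


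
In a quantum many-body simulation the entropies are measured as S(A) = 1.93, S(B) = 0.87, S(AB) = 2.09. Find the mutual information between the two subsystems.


I(A:B) = S(A) + S(B) - S(AB)
= 1.93 + 0.87 - 2.09
= 0.7100

0.7100


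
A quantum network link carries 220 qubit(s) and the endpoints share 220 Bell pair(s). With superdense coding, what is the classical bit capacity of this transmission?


Superdense coding allows 2 classical bits per shared entangled pair.
220 pair(s) -> 2 * 220 = 440 classical bits

440


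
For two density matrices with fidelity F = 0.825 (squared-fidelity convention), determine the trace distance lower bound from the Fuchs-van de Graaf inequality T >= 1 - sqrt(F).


Fuchs-van de Graaf (squared-fidelity convention): 1 - sqrt(F) <= T <= sqrt(1 - F).
Lower bound: T >= 1 - sqrt(F)
sqrt(F) = sqrt(0.825) = 0.9083
T >= 1 - 0.9083
T >= 0.0917

0.0917


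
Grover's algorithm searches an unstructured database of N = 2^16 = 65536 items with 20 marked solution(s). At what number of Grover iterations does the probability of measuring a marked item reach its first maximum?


After j Grover iterations the success probability is P(j) = sin^2((2j+1)*theta), where sin(theta) = sqrt(k/N).
N = 2^16 = 65536, k = 20
sin(theta) = sqrt(k/N) = 0.01746928107
theta = arcsin(sqrt(k/N)) = 0.01747016973 rad
P(j) reaches its first maximum when (2j+1)*theta is as close as possible to pi/2, i.e. j = round(pi/(4*theta) - 1/2).
pi/(4*theta) - 1/2 = 44.4565
(For comparison, the common estimate pi/4 * sqrt(N/k) = 44.9588; the exact maximiser is used here.)
Optimal iterations = 44

44
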